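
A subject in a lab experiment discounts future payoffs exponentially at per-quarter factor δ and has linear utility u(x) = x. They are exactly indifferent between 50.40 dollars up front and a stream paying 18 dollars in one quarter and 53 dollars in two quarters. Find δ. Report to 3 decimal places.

The stream is worth 18δ + 53δ² today, so 18δ + 53δ² = 50.40.
So 53δ² + 18δ − 50.40 = 0.
By the quadratic formula (taking the positive root), δ = (−18 + √11008.80) / 106 ≈ 0.820.

δ ≈ 0.820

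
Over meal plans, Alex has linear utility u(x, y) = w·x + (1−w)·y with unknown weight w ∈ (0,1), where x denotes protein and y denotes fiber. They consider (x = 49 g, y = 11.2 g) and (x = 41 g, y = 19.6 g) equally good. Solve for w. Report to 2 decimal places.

Equating utilities: w·49 + (1−w)·11.2 = w·41 + (1−w)·19.6.
w·(49−41) = (1−w)·(19.6−11.2), i.e. w·8 = (1−w)·8.4.
Hence w = 8.4/(8+8.4) = 8.4/16.4 = 0.51.

w = 0.51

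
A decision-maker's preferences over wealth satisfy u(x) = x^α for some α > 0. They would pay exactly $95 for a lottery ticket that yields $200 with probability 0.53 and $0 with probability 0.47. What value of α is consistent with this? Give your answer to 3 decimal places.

Since u(0) = 0, the lottery's EU is 0.53·200^α.
Indifference: 95^α = 0.53·200^α, so (95/200)^α = 0.53.
Take logs: α = ln 0.53 / ln(95/200) ≈ 0.85283.

α ≈ 0.853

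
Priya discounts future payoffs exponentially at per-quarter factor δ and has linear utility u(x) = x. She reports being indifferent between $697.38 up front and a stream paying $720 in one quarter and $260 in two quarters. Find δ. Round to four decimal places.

The stream is worth 720δ + 260δ² today, so 720δ + 260δ² = 697.38.
That is, 260δ² + 720δ − 697.38 = 0, a quadratic in δ.
By the quadratic formula (taking the positive root), δ = (−720 + √1243675.20) / 520 ≈ 0.7600.

δ ≈ 0.7600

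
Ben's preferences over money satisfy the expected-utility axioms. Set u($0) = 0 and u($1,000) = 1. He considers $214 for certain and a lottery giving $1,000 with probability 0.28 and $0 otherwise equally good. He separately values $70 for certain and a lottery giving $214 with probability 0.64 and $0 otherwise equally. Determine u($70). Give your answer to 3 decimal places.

First, u($214) = 0.28·u($1,000) + 0.72·u($0) = 0.28.
The second indifference gives u($70) = 0.64·u($214) + 0.36·u($0) = 0.64·0.28 + 0.36·0.00 = 0.1792.

0.179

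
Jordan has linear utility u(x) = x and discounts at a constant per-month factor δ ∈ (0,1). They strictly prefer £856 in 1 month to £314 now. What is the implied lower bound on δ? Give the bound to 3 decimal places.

Under u(x) = x this choice says 314 < δ·856.
Dividing through by 856 gives δ > 0.36682.

δ > 0.367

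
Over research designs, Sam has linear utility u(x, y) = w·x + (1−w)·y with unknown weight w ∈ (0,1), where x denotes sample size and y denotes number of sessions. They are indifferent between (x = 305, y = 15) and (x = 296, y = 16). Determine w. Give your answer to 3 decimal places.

u(305,15) = u(296,16) means w·305 + (1−w)·15 = w·296 + (1−w)·16.
w·(305−296) = (1−w)·(16−15), i.e. w·9 = (1−w)·1.
The marginal rate of substitution is 1/9, so w = 1/(9+1) = 0.100.

w = 0.100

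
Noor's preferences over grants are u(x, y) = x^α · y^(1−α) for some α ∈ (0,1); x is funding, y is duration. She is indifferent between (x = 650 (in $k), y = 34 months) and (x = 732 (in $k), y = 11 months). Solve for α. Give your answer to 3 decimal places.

α ≈ 0.905

Set the two utilities equal: 650^α·34^(1−α) = 732^α·11^(1−α).
Rearrange to (650/732)^α = (11/34)^(1−α) and take logs: α·-0.118808 = (1−α)·-1.128465.
With A = -0.118808 and B = -1.128465: α·A = (1−α)·B, so α = B/(A+B) = -1.128465/-1.247273 ≈ 0.905.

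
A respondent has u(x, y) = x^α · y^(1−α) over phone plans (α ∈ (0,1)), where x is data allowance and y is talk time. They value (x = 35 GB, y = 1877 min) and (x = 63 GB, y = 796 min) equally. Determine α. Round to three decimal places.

α ≈ 0.593

Set the two utilities equal: 35^α·1877^(1−α) = 63^α·796^(1−α).
Rearrange to (35/63)^α = (796/1877)^(1−α) and take logs: α·-0.587787 = (1−α)·-0.857831.
With A = -0.587787 and B = -0.857831: α·A = (1−α)·B, so α = B/(A+B) = -0.857831/-1.445618 ≈ 0.593.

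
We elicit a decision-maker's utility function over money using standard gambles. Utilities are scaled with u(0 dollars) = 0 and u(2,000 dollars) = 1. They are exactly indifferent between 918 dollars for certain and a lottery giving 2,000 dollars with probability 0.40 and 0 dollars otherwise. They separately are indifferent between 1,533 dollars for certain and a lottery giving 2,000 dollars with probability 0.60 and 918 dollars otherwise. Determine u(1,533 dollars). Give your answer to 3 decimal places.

0.760

First, u(918 dollars) = 0.40·u(2,000 dollars) + 0.60·u(0 dollars) = 0.40.
Then u(1,533 dollars) = 0.60·u(2,000 dollars) + 0.40·u(918 dollars) = 0.60·1.00 + 0.40·0.40 = 0.7600.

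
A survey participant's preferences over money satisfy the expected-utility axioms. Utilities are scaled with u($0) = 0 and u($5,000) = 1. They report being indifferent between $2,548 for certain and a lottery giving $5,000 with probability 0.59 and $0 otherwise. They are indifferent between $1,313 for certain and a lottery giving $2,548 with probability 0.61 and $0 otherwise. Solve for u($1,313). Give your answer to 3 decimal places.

0.360

From the first indifference, u($2,548) = 0.59·u($5,000) + 0.41·u($0) = 0.59·1 + 0.41·0 = 0.59.
Chaining: u($1,313) = 0.61·0.59 + 0.39·0.00 = 0.3599.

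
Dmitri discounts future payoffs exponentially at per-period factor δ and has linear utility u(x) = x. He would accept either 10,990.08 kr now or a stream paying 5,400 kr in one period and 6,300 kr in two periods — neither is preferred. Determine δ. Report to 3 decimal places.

Equating present values: 10990.08 = 5400δ + 6300δ².
Rearranged: 6300δ² + 5400δ − 10990.08 = 0.
δ = (−5400 + √(5400² + 4·6300·10990.08)) / (2·6300) = (−5400 + √306110016.00) / 12600 ≈ 0.960.

δ ≈ 0.960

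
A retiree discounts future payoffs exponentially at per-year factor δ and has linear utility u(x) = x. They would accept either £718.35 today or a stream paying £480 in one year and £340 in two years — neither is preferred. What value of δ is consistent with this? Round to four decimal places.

The stream is worth 480δ + 340δ² today, so 480δ + 340δ² = 718.35.
Rearranged: 340δ² + 480δ − 718.35 = 0.
The positive root is δ = [−480 + √(480² + 4·340·718.35)] / (2·340) = (−480 + 1098.798)/680 ≈ 0.9100.

δ ≈ 0.9100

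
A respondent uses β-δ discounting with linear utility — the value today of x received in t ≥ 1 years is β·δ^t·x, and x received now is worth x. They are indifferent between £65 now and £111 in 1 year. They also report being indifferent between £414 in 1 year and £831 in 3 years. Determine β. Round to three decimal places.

Both payoffs in the second observation are in the future, so β drops out: δ^1·414 = δ^3·831 ⇒ δ^2 = 414/831 = 0.49819, so δ = 0.70583.
The first indifference: 65 = β·δ·111, so β = 65/(δ·111) = 65/(0.70583·111) ≈ 0.830.

β ≈ 0.830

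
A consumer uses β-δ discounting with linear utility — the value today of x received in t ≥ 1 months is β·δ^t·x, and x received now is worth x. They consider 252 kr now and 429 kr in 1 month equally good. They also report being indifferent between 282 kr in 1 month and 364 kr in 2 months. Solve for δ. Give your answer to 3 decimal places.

From the later pair, β·δ^1·282 = β·δ^2·364; dividing through, δ = 282/364 = 0.77473.

δ ≈ 0.775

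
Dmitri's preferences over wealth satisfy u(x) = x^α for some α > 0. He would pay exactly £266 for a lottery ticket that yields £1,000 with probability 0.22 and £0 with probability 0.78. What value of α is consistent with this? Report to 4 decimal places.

Since u(0) = 0, the lottery's EU is 0.22·1000^α.
Equating: 266^α = 0.22·1000^α, i.e. 0.2660^α = 0.22.
α = ln(0.22) / ln(266/1000) = -1.5141277/-1.3242590 ≈ 1.1434.

α ≈ 1.1434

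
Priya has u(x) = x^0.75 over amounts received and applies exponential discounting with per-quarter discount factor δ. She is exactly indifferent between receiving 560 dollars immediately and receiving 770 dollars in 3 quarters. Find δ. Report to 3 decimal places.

δ ≈ 0.923

The payoff in 3 quarters is discounted by δ^3, so u(560) = δ^3·u(770) and δ^3 = u(560)/u(770).
With u(x) = x^0.75: δ^3 = 560^0.75/770^0.75 = (560/770)^0.75 = 0.78754.
So δ = 0.78754^(1/3) ≈ 0.923.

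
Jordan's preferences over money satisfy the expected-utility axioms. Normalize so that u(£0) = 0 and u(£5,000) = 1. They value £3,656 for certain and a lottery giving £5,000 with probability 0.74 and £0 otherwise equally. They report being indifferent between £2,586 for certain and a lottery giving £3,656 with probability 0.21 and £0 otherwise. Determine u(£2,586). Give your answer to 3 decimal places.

0.155

The first gamble pins u(£3,656): it must equal 0.74·1 + 0.26·0 = 0.74.
Then u(£2,586) = 0.21·u(£3,656) + 0.79·u(£0) = 0.21·0.74 + 0.79·0.00 = 0.1554.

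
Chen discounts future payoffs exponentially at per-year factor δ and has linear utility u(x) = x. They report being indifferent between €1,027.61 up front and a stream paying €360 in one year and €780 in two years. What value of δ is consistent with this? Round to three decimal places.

δ ≈ 0.940

The stream is worth 360δ + 780δ² today, so 360δ + 780δ² = 1027.61.
That is, 780δ² + 360δ − 1027.61 = 0, a quadratic in δ.
By the quadratic formula (taking the positive root), δ = (−360 + √3335743.20) / 1560 ≈ 0.940.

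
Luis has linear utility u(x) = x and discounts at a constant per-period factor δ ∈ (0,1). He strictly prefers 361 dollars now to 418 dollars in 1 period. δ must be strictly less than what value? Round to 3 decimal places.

δ < 0.864

The preference means 361 > δ·418.
Dividing through by 418 gives δ < 0.86364.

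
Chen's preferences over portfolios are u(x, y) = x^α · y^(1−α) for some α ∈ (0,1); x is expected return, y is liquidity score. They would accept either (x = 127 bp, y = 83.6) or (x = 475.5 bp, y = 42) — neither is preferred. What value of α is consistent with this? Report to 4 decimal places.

Indifference: 127^α · 83.6^(1−α) = 475.5^α · 42^(1−α).
Rearrange to (127/475.5)^α = (42/83.6)^(1−α) and take logs: α·-1.3201798 = (1−α)·-0.6883739.
Thus α·(-2.0085537) = -0.6883739, so α = -0.6883739/-2.0085537 ≈ 0.3427.

α ≈ 0.3427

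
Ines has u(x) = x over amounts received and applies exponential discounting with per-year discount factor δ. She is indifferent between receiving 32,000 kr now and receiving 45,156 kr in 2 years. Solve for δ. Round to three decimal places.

Equating discounted utilities: u(32000) = δ^2·u(45156) ⇒ δ^2 = u(32000)/u(45156).
With u(x) = x: δ^2 = 32000/45156 = 0.70865.
So δ = 0.70865^(1/2) ≈ 0.842.

δ ≈ 0.842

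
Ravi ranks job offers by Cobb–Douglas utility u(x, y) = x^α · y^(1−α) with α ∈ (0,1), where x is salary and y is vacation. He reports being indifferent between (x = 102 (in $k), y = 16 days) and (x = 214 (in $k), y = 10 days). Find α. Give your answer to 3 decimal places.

α ≈ 0.388

The Cobb–Douglas utilities coincide, so 102^α·16^(1−α) = 214^α·10^(1−α).
Rearrange to (102/214)^α = (10/16)^(1−α) and take logs: α·-0.741003 = (1−α)·-0.470004.
So α/(1−α) = (-0.470004)/(-0.741003) = 0.634281, and α = 0.634281/1.634281 ≈ 0.388.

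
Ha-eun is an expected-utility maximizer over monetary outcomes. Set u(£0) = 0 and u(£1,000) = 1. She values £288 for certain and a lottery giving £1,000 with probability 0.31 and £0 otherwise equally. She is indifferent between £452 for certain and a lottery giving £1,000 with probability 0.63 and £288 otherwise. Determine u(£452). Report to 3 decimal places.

0.745

The first gamble pins u(£288): it must equal 0.31·1 + 0.69·0 = 0.31.
Chaining: u(£452) = 0.63·1.00 + 0.37·0.31 = 0.7447.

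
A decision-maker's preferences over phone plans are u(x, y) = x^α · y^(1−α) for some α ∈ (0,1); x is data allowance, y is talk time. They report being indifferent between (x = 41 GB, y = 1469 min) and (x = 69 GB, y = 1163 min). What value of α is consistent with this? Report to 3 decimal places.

α ≈ 0.310

Set the two utilities equal: 41^α·1469^(1−α) = 69^α·1163^(1−α).
Taking logs: α·ln 41 + (1−α)·ln 1469 = α·ln 69 + (1−α)·ln 1163, i.e. α·-0.520534 = (1−α)·-0.233579.
So α/(1−α) = (-0.233579)/(-0.520534) = 0.448730, and α = 0.448730/1.448730 ≈ 0.310.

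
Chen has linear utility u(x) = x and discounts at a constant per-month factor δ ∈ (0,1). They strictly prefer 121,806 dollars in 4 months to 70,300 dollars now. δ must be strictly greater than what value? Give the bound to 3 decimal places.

δ > 0.872

The preference means 70300 < δ^4·121806.
Dividing by 121806: δ^4 > 0.57715. Both sides are positive, so the 4th root keeps the direction.
δ > 0.57715^(1/4) = 0.872.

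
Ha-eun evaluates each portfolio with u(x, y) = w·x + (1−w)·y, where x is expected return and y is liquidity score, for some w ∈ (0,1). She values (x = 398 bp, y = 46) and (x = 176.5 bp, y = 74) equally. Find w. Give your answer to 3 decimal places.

u(398,46) = u(176.5,74) means w·398 + (1−w)·46 = w·176.5 + (1−w)·74.
Rearranging, 221.5·w − 28·(1−w) = 0.
So w/(1−w) = 28/221.5 = 0.1264, giving w = 28/(221.5+28) = 0.112.

w = 0.112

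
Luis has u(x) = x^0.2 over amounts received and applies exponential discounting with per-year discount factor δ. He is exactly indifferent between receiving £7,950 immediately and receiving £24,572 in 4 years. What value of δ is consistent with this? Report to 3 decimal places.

The payoff in 4 years is discounted by δ^4, so u(7950) = δ^4·u(24572) and δ^4 = u(7950)/u(24572).
Since u(x) = x^0.2, δ^4 = (7950/24572)^0.2 = 0.32354^0.2 = 0.79797.
Taking the 4th root: δ = 0.79797^(1/4) ≈ 0.945.

δ ≈ 0.945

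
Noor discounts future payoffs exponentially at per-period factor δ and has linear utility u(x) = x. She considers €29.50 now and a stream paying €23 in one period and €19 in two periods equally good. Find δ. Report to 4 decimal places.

δ ≈ 0.7800

The stream is worth 23δ + 19δ² today, so 23δ + 19δ² = 29.50.
So 19δ² + 23δ − 29.50 = 0.
The positive root is δ = [−23 + √(23² + 4·19·29.50)] / (2·19) = (−23 + 52.640)/38 ≈ 0.7800.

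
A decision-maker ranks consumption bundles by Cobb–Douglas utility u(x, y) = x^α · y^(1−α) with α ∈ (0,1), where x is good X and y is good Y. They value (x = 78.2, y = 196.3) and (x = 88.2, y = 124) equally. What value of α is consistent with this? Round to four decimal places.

α ≈ 0.7924

Set the two utilities equal: 78.2^α·196.3^(1−α) = 88.2^α·124^(1−α).
Taking logs: α·ln 78.2 + (1−α)·ln 196.3 = α·ln 88.2 + (1−α)·ln 124, i.e. α·-0.1203373 = (1−α)·-0.4593625.
Thus α·(-0.5796998) = -0.4593625, so α = -0.4593625/-0.5796998 ≈ 0.7924.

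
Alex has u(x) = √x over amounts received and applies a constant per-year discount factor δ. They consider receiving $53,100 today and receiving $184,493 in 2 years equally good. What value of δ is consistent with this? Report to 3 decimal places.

Indifference means u(53100) = δ^2 · u(184493), so δ^2 = u(53100)/u(184493).
With u(x) = √x: δ^2 = √53100/√184493 = √(53100/184493) = 0.53648.
Taking the square root: δ = 0.53648^(1/2) ≈ 0.732.

δ ≈ 0.732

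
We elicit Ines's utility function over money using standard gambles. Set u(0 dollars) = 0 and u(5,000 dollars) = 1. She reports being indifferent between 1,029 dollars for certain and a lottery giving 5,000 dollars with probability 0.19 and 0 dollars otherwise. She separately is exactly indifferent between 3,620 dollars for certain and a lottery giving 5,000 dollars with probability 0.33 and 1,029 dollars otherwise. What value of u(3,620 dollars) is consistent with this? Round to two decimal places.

The first gamble pins u(1,029 dollars): it must equal 0.19·1 + 0.81·0 = 0.19.
The second indifference gives u(3,620 dollars) = 0.33·u(5,000 dollars) + 0.67·u(1,029 dollars) = 0.33·1.00 + 0.67·0.19 = 0.4573.

0.46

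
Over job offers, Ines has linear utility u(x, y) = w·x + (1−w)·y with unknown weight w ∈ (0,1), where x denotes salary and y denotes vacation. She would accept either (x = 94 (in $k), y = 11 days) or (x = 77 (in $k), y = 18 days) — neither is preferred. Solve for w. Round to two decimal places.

w = 0.29

u(94,11) = u(77,18) means w·94 + (1−w)·11 = w·77 + (1−w)·18.
Collecting terms: w·17 = (1−w)·7.
Hence w = 7/(17+7) = 7/24 = 0.29.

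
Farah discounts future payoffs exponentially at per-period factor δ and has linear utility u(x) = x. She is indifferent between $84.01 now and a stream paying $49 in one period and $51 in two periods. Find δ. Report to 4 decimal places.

δ ≈ 0.8900

Equating present values: 84.01 = 49δ + 51δ².
So 51δ² + 49δ − 84.01 = 0.
By the quadratic formula (taking the positive root), δ = (−49 + √19539.04) / 102 ≈ 0.8900.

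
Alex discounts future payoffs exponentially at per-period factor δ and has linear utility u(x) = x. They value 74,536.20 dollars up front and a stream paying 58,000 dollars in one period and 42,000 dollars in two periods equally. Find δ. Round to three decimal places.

δ ≈ 0.810

Present value of the stream is 58000·δ + 42000·δ². Indifference gives 58000δ + 42000δ² = 74536.20.
That is, 42000δ² + 58000δ − 74536.20 = 0, a quadratic in δ.
By the quadratic formula (taking the positive root), δ = (−58000 + √15886081600.00) / 84000 ≈ 0.810.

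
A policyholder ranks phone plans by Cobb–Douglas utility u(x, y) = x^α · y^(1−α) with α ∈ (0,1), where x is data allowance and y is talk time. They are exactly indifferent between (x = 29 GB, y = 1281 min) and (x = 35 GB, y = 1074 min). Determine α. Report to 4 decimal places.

Indifference: 29^α · 1281^(1−α) = 35^α · 1074^(1−α).
(29/35)^α = (1074/1281)^(1−α); take logs: α·ln(29/35) = (1−α)·ln(1074/1281), i.e. α·-0.1880522 = (1−α)·-0.1762510.
So α/(1−α) = (-0.1762510)/(-0.1880522) = 0.9372451, and α = 0.9372451/1.9372451 ≈ 0.4838.

α ≈ 0.4838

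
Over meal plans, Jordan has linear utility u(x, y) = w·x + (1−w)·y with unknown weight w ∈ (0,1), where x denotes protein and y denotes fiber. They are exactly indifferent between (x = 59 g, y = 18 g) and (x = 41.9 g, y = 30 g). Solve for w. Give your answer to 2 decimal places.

u(59,18) = u(41.9,30) means w·59 + (1−w)·18 = w·41.9 + (1−w)·30.
w·(59−41.9) = (1−w)·(30−18), i.e. w·17.1 = (1−w)·12.
So w/(1−w) = 12/17.1 = 0.7018, giving w = 12/(17.1+12) = 0.41.

w = 0.41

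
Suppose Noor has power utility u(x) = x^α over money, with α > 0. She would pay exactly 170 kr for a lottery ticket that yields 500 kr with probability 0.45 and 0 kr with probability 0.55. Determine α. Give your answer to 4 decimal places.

α ≈ 0.7402

The lottery's expected utility is 0.45·u(500) + 0.55·u(0) = 0.45·500^α (since u(0) = 0 for α > 0).
Equating: 170^α = 0.45·500^α, i.e. 0.3400^α = 0.45.
Take logs: α = ln 0.45 / ln(170/500) ≈ 0.740175.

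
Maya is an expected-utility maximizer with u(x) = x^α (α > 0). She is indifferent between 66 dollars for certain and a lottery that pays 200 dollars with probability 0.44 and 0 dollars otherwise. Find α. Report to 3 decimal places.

The lottery's expected utility is 0.44·u(200) + 0.56·u(0) = 0.44·200^α (since u(0) = 0 for α > 0).
Equating: 66^α = 0.44·200^α, i.e. 0.3300^α = 0.44.
α = ln(0.44) / ln(66/200) = -0.820981/-1.108663 ≈ 0.741.

α ≈ 0.741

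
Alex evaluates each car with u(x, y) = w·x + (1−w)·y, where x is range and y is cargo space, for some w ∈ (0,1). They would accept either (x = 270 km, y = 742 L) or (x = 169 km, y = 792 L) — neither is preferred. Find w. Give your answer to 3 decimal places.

Indifference: w·270 + (1−w)·742 = w·169 + (1−w)·792.
Collecting terms: w·101 = (1−w)·50.
Hence w = 50/(101+50) = 50/151 = 0.331.

w = 0.331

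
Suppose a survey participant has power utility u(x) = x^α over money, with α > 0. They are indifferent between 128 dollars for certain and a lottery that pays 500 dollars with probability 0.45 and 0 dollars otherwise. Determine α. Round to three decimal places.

α ≈ 0.586

The lottery's expected utility is 0.45·u(500) + 0.55·u(0) = 0.45·500^α (since u(0) = 0 for α > 0).
Setting u(128) equal to that: 128^α = 0.45·500^α ⇒ (128/500)^α = 0.45.
Taking logs: α·ln(128/500) = ln(0.45), so α = -0.798508 / -1.362578 ≈ 0.586.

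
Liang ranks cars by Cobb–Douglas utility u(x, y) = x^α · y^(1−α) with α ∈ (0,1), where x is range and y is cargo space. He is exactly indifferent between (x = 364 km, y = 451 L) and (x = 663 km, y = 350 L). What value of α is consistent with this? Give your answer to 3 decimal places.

The Cobb–Douglas utilities coincide, so 364^α·451^(1−α) = 663^α·350^(1−α).
Taking logs: α·ln 364 + (1−α)·ln 451 = α·ln 663 + (1−α)·ln 350, i.e. α·-0.599621 = (1−α)·-0.253534.
With A = -0.599621 and B = -0.253534: α·A = (1−α)·B, so α = B/(A+B) = -0.253534/-0.853155 ≈ 0.297.

α ≈ 0.297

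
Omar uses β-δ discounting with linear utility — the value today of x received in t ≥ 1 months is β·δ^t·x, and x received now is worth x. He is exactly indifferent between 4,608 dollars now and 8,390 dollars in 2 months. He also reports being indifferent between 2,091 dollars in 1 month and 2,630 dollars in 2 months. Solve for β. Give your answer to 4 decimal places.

β ≈ 0.8689

Both payoffs in the second observation are in the future, so β drops out: δ^1·2091 = δ^2·2630 ⇒ δ = 2091/2630 = 0.79506.
Now use the now-vs-future pair: 4608 = β·δ^2·8390 gives β = 4608/(0.63212·8390) ≈ 0.8689.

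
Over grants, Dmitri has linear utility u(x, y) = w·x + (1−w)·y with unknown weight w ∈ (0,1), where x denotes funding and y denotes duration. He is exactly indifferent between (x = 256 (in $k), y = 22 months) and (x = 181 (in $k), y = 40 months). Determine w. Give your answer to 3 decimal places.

u(256,22) = u(181,40) means w·256 + (1−w)·22 = w·181 + (1−w)·40.
w·(256−181) = (1−w)·(40−22), i.e. w·75 = (1−w)·18.
The marginal rate of substitution is 18/75, so w = 18/(75+18) = 0.194.

w = 0.194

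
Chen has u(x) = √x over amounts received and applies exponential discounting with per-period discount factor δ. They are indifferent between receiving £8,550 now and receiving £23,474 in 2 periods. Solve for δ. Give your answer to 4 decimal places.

Indifference means u(8550) = δ^2 · u(23474), so δ^2 = u(8550)/u(23474).
Since u(x) = √x, δ^2 = √(8550/23474) = 0.60352.
Taking the square root: δ = 0.60352^(1/2) ≈ 0.7769.

δ ≈ 0.7769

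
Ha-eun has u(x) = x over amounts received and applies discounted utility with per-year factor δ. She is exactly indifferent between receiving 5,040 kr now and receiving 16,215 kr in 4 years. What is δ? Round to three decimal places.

Indifference means u(5040) = δ^4 · u(16215), so δ^4 = u(5040)/u(16215).
With u(x) = x: δ^4 = 5040/16215 = 0.31082.
Hence δ = (0.31082)^(1/4) = 0.74667.

δ ≈ 0.747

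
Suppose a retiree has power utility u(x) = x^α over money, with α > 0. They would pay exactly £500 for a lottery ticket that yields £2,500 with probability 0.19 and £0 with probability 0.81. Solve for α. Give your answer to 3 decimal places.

α ≈ 1.032

EU(lottery) = 0.19·2500^α + 0.81·0 = 0.19·2500^α.
Equating: 500^α = 0.19·2500^α, i.e. 0.2000^α = 0.19.
Take logs: α = ln 0.19 / ln(500/2500) ≈ 1.03187.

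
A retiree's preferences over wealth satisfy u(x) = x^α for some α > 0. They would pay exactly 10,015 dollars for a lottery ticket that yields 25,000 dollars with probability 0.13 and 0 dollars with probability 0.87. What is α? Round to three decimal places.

Since u(0) = 0, the lottery's EU is 0.13·25000^α.
Setting u(10015) equal to that: 10015^α = 0.13·25000^α ⇒ (10015/25000)^α = 0.13.
α = ln(0.13) / ln(10015/25000) = -2.040221/-0.914792 ≈ 2.230.

α ≈ 2.230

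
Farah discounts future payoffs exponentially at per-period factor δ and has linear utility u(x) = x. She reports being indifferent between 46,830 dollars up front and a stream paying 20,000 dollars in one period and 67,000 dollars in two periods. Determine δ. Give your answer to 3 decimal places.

δ ≈ 0.700

The stream is worth 20000δ + 67000δ² today, so 20000δ + 67000δ² = 46830.
Rearranged: 67000δ² + 20000δ − 46830 = 0.
The positive root is δ = [−20000 + √(20000² + 4·67000·46830)] / (2·67000) = (−20000 + 113800.000)/134000 ≈ 0.700.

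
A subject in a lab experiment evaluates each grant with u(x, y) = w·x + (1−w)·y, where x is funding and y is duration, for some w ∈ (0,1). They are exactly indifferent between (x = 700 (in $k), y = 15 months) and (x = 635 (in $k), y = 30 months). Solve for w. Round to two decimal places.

w = 0.19

Indifference: w·700 + (1−w)·15 = w·635 + (1−w)·30.
w·(700−635) = (1−w)·(30−15), i.e. w·65 = (1−w)·15.
The marginal rate of substitution is 15/65, so w = 15/(65+15) = 0.19.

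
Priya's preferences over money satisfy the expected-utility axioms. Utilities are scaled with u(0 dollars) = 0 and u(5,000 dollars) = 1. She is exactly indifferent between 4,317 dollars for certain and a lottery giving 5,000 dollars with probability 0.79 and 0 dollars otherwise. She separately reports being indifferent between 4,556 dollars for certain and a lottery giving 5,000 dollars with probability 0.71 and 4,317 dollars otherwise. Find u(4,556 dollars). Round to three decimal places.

From the first indifference, u(4,317 dollars) = 0.79·u(5,000 dollars) + 0.21·u(0 dollars) = 0.79·1 + 0.21·0 = 0.79.
Then u(4,556 dollars) = 0.71·u(5,000 dollars) + 0.29·u(4,317 dollars) = 0.71·1.00 + 0.29·0.79 = 0.9391.

0.939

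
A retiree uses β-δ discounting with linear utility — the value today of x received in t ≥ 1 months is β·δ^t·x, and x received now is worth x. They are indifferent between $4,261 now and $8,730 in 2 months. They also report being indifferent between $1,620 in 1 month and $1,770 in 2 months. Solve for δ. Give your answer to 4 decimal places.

From the later pair, β·δ^1·1620 = β·δ^2·1770; dividing through, δ = 1620/1770 = 0.91525.

δ ≈ 0.9153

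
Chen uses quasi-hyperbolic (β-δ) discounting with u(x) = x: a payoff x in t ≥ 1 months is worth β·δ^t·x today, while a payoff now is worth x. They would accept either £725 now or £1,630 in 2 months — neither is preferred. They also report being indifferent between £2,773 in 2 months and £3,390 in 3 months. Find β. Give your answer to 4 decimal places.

β ≈ 0.6647

The second indifference involves only future payoffs, so β cancels: β·δ^2·2773 = β·δ^3·3390, giving δ = 2773/3390 = 0.81799.
The first indifference: 725 = β·δ^2·1630, so β = 725/(δ^2·1630) = 725/(0.66911·1630) ≈ 0.6647.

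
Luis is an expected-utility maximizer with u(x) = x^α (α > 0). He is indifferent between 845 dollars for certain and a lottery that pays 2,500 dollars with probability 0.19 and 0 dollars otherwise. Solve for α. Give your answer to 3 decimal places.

The lottery's expected utility is 0.19·u(2500) + 0.81·u(0) = 0.19·2500^α (since u(0) = 0 for α > 0).
Equating: 845^α = 0.19·2500^α, i.e. 0.3380^α = 0.19.
Take logs: α = ln 0.19 / ln(845/2500) ≈ 1.53104.

α ≈ 1.531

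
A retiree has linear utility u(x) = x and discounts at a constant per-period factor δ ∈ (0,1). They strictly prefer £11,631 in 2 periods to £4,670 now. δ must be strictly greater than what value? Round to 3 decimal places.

δ > 0.634

Under u(x) = x this choice says 4670 < δ^2·11631.
Dividing by 11631: δ^2 > 0.40151. Both sides are positive, so the square root keeps the direction.
δ > (4670/11631)^(1/2) ≈ 0.634.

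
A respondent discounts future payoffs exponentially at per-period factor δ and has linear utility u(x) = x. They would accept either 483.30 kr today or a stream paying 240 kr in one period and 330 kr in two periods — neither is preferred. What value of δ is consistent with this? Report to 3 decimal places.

δ ≈ 0.900

Present value of the stream is 240·δ + 330·δ². Indifference gives 240δ + 330δ² = 483.30.
So 330δ² + 240δ − 483.30 = 0.
By the quadratic formula (taking the positive root), δ = (−240 + √695556.00) / 660 ≈ 0.900.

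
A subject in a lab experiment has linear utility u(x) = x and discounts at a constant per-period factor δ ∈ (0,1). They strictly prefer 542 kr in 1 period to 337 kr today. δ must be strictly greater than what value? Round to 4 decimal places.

The preference means 337 < δ·542.
Dividing through by 542 gives δ > 0.62177.

δ > 0.6218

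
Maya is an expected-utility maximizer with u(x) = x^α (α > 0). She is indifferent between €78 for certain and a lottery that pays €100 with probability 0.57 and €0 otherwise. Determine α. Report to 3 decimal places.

α ≈ 2.262

The lottery's expected utility is 0.57·u(100) + 0.43·u(0) = 0.57·100^α (since u(0) = 0 for α > 0).
Setting u(78) equal to that: 78^α = 0.57·100^α ⇒ (78/100)^α = 0.57.
α = ln(0.57) / ln(78/100) = -0.562119/-0.248461 ≈ 2.262.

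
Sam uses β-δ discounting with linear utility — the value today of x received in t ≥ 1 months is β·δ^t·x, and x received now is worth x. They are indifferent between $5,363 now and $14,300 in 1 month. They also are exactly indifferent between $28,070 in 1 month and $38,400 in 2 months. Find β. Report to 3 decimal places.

From the later pair, β·δ^1·28070 = β·δ^2·38400; dividing through, δ = 28070/38400 = 0.73099.
Substituting δ into 5363 = β·δ·14300: β = 5363/(10453.151) ≈ 0.513.

β ≈ 0.513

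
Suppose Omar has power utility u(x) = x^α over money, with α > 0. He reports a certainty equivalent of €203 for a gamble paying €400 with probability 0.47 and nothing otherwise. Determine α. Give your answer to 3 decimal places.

α ≈ 1.113

Since u(0) = 0, the lottery's EU is 0.47·400^α.
Equating: 203^α = 0.47·400^α, i.e. 0.5075^α = 0.47.
α = ln(0.47) / ln(203/400) = -0.755023/-0.678259 ≈ 1.113.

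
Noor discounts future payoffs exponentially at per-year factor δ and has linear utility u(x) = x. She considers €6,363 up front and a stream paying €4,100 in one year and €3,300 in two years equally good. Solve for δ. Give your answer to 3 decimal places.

The stream is worth 4100δ + 3300δ² today, so 4100δ + 3300δ² = 6363.
That is, 3300δ² + 4100δ − 6363 = 0, a quadratic in δ.
δ = (−4100 + √(4100² + 4·3300·6363)) / (2·3300) = (−4100 + √100801600.00) / 6600 ≈ 0.900.

δ ≈ 0.900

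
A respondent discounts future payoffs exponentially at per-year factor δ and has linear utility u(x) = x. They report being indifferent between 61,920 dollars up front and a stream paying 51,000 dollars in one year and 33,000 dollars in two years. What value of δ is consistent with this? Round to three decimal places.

δ ≈ 0.800

Present value of the stream is 51000·δ + 33000·δ². Indifference gives 51000δ + 33000δ² = 61920.
So 33000δ² + 51000δ − 61920 = 0.
δ = (−51000 + √(51000² + 4·33000·61920)) / (2·33000) = (−51000 + √10774440000.00) / 66000 ≈ 0.800.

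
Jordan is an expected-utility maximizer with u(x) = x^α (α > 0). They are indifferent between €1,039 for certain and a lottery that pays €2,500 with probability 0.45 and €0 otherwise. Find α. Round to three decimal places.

The lottery's expected utility is 0.45·u(2500) + 0.55·u(0) = 0.45·2500^α (since u(0) = 0 for α > 0).
Setting u(1039) equal to that: 1039^α = 0.45·2500^α ⇒ (1039/2500)^α = 0.45.
Take logs: α = ln 0.45 / ln(1039/2500) ≈ 0.90943.

α ≈ 0.909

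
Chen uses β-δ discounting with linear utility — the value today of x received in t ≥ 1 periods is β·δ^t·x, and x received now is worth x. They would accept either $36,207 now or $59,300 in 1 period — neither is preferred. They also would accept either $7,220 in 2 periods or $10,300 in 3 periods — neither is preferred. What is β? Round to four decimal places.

β ≈ 0.8710

Both payoffs in the second observation are in the future, so β drops out: δ^2·7220 = δ^3·10300 ⇒ δ = 7220/10300 = 0.70097.
Substituting δ into 36207 = β·δ·59300: β = 36207/(41567.573) ≈ 0.8710.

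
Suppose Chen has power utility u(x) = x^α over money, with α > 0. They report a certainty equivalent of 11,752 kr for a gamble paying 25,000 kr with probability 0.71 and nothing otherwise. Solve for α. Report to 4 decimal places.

α ≈ 0.4537

The lottery's expected utility is 0.71·u(25000) + 0.29·u(0) = 0.71·25000^α (since u(0) = 0 for α > 0).
Indifference: 11752^α = 0.71·25000^α, so (11752/25000)^α = 0.71.
Take logs: α = ln 0.71 / ln(11752/25000) ≈ 0.453718.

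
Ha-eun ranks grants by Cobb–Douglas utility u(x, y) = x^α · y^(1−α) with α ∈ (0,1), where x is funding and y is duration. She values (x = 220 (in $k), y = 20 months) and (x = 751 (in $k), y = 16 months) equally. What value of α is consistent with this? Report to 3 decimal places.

α ≈ 0.154

The Cobb–Douglas utilities coincide, so 220^α·20^(1−α) = 751^α·16^(1−α).
Rearrange to (220/751)^α = (16/20)^(1−α) and take logs: α·-1.227778 = (1−α)·-0.223144.
Thus α·(-1.450922) = -0.223144, so α = -0.223144/-1.450922 ≈ 0.154.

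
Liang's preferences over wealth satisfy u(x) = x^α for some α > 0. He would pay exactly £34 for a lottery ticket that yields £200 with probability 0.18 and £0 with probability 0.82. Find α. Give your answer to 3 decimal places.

α ≈ 0.968

Since u(0) = 0, the lottery's EU is 0.18·200^α.
Indifference: 34^α = 0.18·200^α, so (34/200)^α = 0.18.
Taking logs: α·ln(34/200) = ln(0.18), so α = -1.714798 / -1.771957 ≈ 0.968.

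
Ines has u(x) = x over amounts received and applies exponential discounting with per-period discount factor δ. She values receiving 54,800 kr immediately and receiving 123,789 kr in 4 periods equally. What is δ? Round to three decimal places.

δ ≈ 0.816

Equating discounted utilities: u(54800) = δ^4·u(123789) ⇒ δ^4 = u(54800)/u(123789).
With u(x) = x: δ^4 = 54800/123789 = 0.44269.
So δ = 0.44269^(1/4) ≈ 0.816.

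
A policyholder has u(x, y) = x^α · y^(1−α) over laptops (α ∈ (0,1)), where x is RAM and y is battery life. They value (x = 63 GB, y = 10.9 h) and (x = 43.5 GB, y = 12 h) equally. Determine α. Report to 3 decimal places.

α ≈ 0.206

Set the two utilities equal: 63^α·10.9^(1−α) = 43.5^α·12^(1−α).
Taking logs: α·ln 63 + (1−α)·ln 10.9 = α·ln 43.5 + (1−α)·ln 12, i.e. α·0.370374 = (1−α)·0.096144.
With A = 0.370374 and B = 0.096144: α·A = (1−α)·B, so α = B/(A+B) = 0.096144/0.466518 ≈ 0.206.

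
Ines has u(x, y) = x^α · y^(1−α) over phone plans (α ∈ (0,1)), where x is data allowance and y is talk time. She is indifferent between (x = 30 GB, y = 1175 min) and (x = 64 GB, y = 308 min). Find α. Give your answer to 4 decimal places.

α ≈ 0.6386

Set the two utilities equal: 30^α·1175^(1−α) = 64^α·308^(1−α).
(30/64)^α = (308/1175)^(1−α); take logs: α·ln(30/64) = (1−α)·ln(308/1175), i.e. α·-0.7576857 = (1−α)·-1.3389236.
With A = -0.7576857 and B = -1.3389236: α·A = (1−α)·B, so α = B/(A+B) = -1.3389236/-2.0966093 ≈ 0.6386.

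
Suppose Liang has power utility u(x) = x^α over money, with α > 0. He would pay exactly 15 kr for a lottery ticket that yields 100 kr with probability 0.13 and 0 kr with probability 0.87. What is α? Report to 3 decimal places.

α ≈ 1.075

EU(lottery) = 0.13·100^α + 0.87·0 = 0.13·100^α.
Indifference: 15^α = 0.13·100^α, so (15/100)^α = 0.13.
α = ln(0.13) / ln(15/100) = -2.040221/-1.897120 ≈ 1.075.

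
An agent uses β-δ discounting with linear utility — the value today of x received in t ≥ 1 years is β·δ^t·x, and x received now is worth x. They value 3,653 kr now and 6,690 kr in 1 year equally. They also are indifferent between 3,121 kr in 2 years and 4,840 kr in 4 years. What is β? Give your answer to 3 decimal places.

From the later pair, β·δ^2·3121 = β·δ^4·4840; dividing through, δ^2 = 3121/4840 = 0.64483, so δ = 0.80302.
Now use the now-vs-future pair: 3653 = β·δ·6690 gives β = 3653/(0.80302·6690) ≈ 0.680.

β ≈ 0.680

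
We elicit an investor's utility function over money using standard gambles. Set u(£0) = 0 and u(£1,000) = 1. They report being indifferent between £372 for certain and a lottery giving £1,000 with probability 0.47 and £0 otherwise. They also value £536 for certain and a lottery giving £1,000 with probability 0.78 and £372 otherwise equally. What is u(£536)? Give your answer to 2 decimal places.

0.88

The first gamble pins u(£372): it must equal 0.47·1 + 0.53·0 = 0.47.
Chaining: u(£536) = 0.78·1.00 + 0.22·0.47 = 0.8834.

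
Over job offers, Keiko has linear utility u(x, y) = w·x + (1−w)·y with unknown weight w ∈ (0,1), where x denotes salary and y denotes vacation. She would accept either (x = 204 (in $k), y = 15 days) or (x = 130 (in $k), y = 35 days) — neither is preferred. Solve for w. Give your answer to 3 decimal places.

Equating utilities: w·204 + (1−w)·15 = w·130 + (1−w)·35.
w·(204−130) = (1−w)·(35−15), i.e. w·74 = (1−w)·20.
Hence w = 20/(74+20) = 20/94 = 0.213.

w = 0.213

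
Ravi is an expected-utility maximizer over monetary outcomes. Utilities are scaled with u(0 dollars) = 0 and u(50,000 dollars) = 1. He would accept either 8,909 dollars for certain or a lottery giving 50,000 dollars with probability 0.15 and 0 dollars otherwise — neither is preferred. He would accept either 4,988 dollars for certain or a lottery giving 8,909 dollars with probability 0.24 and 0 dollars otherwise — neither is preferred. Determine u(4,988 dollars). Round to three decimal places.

From the first indifference, u(8,909 dollars) = 0.15·u(50,000 dollars) + 0.85·u(0 dollars) = 0.15·1 + 0.85·0 = 0.15.
Then u(4,988 dollars) = 0.24·u(8,909 dollars) + 0.76·u(0 dollars) = 0.24·0.15 + 0.76·0.00 = 0.0360.

0.036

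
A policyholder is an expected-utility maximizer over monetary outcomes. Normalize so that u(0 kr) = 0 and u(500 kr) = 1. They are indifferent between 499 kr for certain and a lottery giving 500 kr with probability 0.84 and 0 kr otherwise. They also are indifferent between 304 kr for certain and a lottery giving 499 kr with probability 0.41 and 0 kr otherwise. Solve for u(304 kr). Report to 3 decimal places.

0.344

The first gamble pins u(499 kr): it must equal 0.84·1 + 0.16·0 = 0.84.
Then u(304 kr) = 0.41·u(499 kr) + 0.59·u(0 kr) = 0.41·0.84 + 0.59·0.00 = 0.3444.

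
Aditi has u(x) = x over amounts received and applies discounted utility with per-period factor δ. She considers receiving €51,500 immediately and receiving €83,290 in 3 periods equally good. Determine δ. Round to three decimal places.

δ ≈ 0.852

The payoff in 3 periods is discounted by δ^3, so u(51500) = δ^3·u(83290) and δ^3 = u(51500)/u(83290).
With u(x) = x: δ^3 = 51500/83290 = 0.61832.
Taking the cube root: δ = 0.61832^(1/3) ≈ 0.852.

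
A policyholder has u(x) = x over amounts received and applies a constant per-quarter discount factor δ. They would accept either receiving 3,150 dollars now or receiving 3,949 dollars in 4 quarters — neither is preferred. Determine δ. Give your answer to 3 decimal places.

δ ≈ 0.945

Indifference means u(3150) = δ^4 · u(3949), so δ^4 = u(3150)/u(3949).
With u(x) = x: δ^4 = 3150/3949 = 0.79767.
Taking the 4th root: δ = 0.79767^(1/4) ≈ 0.945.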